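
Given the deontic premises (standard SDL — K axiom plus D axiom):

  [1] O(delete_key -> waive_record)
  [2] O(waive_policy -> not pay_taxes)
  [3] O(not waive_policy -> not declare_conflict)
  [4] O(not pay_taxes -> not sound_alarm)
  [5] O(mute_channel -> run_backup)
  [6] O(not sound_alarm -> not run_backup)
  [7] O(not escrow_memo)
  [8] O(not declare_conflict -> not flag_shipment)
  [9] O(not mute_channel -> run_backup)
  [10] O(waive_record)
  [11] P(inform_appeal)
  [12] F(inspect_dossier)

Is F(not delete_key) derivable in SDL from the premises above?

No

Premise 1 is O(delete_key -> waive_record); even if O(waive_record) held, inferring O(delete_key) would be affirming the consequent — invalid.
No other premise forces O(delete_key). An ideal world satisfying every premise can still have not delete_key true, so F(not delete_key) is not derivable.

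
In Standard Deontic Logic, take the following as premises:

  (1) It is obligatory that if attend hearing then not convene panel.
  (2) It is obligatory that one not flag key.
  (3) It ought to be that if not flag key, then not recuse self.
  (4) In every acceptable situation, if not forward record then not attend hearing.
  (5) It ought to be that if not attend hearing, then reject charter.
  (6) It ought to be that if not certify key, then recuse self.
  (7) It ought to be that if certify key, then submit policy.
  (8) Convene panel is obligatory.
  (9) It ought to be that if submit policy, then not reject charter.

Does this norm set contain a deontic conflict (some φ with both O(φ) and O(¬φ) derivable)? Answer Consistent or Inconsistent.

Premise 8 gives O(convene_panel).
Premise 1, O(attend_hearing → ¬convene_panel), contraposes to O(convene_panel → ¬attend_hearing); with O(convene_panel) we get O(¬attend_hearing).
Premise 5 is O(¬attend_hearing → reject_charter); since O(¬attend_hearing), deontic closure gives O(reject_charter).
The contrapositive of premise 9 (O(submit_policy → ¬reject_charter)) is O(reject_charter → ¬submit_policy), and O(reject_charter) is already established, so O(¬submit_policy).
Premise 7, O(certify_key → submit_policy), contraposes to O(¬submit_policy → ¬certify_key); with O(¬submit_policy) we get O(¬certify_key).
Applying K to premise 6 (O(¬certify_key → recuse_self)) and O(¬certify_key) yields O(recuse_self).
The contrapositive of premise 3 (O(¬flag_key → ¬recuse_self)) is O(recuse_self → flag_key), and O(recuse_self) is already established, so O(flag_key).
However, premise 2 gives O(¬flag_key).
We now have both O(flag_key) and O(¬flag_key) — flag_key is simultaneously obligatory and forbidden, violating the D-axiom.

Inconsistent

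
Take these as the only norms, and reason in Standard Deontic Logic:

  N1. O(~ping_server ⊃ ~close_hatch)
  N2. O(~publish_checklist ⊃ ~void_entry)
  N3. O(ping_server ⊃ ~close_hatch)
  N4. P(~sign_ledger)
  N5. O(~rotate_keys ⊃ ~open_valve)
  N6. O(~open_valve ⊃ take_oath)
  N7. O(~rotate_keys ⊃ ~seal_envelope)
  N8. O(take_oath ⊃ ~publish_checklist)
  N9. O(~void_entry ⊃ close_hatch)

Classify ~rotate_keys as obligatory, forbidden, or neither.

Forbidden

Premises 3 and 1 cover both cases: O(ping_server ⊃ ~close_hatch) and O(~ping_server ⊃ ~close_hatch). Since ping_server ∨ ~ping_server is a tautology, O(~close_hatch) follows.
Premise 9 is O(~void_entry ⊃ close_hatch); contrapositively O(~close_hatch ⊃ void_entry). Since O(~close_hatch) holds, K gives O(void_entry).
Premise 2, O(~publish_checklist ⊃ ~void_entry), contraposes to O(void_entry ⊃ publish_checklist); with O(void_entry) we get O(publish_checklist).
Premise 8, O(take_oath ⊃ ~publish_checklist), contraposes to O(publish_checklist ⊃ ~take_oath); with O(publish_checklist) we get O(~take_oath).
Premise 6, O(~open_valve ⊃ take_oath), contraposes to O(~take_oath ⊃ open_valve); with O(~take_oath) we get O(open_valve).
Premise 5 is O(~rotate_keys ⊃ ~open_valve); contrapositively O(open_valve ⊃ rotate_keys). Since O(open_valve) holds, K gives O(rotate_keys).
Premises 4, 7 do not contribute to this derivation.
Thus O(rotate_keys), which is F(~rotate_keys): ~rotate_keys is forbidden.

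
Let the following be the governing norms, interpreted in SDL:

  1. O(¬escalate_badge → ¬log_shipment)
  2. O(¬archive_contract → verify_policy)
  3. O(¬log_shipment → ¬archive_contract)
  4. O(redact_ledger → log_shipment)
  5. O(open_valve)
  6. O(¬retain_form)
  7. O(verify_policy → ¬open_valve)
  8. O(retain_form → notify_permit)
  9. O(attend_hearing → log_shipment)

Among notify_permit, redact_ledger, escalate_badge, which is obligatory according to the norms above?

Premise 5 states O(open_valve) outright.
Premise 7 is O(verify_policy → ¬open_valve); contrapositively O(open_valve → ¬verify_policy). Since O(open_valve) holds, K gives O(¬verify_policy).
Premise 2 is O(¬archive_contract → verify_policy); contrapositively O(¬verify_policy → archive_contract). Since O(¬verify_policy) holds, K gives O(archive_contract).
The contrapositive of premise 3 (O(¬log_shipment → ¬archive_contract)) is O(archive_contract → log_shipment), and O(archive_contract) is already established, so O(log_shipment).
Premise 1 is O(¬escalate_badge → ¬log_shipment); contrapositively O(log_shipment → escalate_badge). Since O(log_shipment) holds, K gives O(escalate_badge).
So O(escalate_badge) holds — escalate_badge is obligatory. None of the other listed options is made obligatory by any chain of premises.

escalate_badge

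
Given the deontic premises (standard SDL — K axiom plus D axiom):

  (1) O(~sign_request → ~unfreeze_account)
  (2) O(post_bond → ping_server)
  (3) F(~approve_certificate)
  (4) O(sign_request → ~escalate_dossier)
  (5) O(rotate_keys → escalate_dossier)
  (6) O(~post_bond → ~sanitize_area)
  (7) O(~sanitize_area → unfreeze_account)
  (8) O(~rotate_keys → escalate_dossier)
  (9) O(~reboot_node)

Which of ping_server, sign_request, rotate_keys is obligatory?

ping_server

Premises 8 and 5 cover both cases: O(~rotate_keys → escalate_dossier) and O(rotate_keys → escalate_dossier). Since ~rotate_keys ∨ rotate_keys is a tautology, O(escalate_dossier) follows.
The contrapositive of premise 4 (O(sign_request → ~escalate_dossier)) is O(escalate_dossier → ~sign_request), and O(escalate_dossier) is already established, so O(~sign_request).
Premise 1 is O(~sign_request → ~unfreeze_account); since O(~sign_request), deontic closure gives O(~unfreeze_account).
Premise 7, O(~sanitize_area → unfreeze_account), contraposes to O(~unfreeze_account → sanitize_area); with O(~unfreeze_account) we get O(sanitize_area).
The contrapositive of premise 6 (O(~post_bond → ~sanitize_area)) is O(sanitize_area → post_bond), and O(sanitize_area) is already established, so O(post_bond).
With premise 2, O(post_bond → ping_server), the K-axiom yields O(ping_server).
So O(ping_server) holds — ping_server is obligatory. None of the other listed options is made obligatory by any chain of premises.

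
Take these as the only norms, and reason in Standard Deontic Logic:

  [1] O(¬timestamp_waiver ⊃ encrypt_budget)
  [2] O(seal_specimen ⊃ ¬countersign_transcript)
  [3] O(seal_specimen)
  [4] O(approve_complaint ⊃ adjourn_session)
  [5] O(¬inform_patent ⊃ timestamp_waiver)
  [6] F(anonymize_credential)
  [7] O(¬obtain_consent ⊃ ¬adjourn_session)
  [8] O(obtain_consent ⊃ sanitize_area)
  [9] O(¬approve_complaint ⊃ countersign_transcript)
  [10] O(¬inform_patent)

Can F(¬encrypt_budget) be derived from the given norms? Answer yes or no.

Premise 1 is O(¬timestamp_waiver ⊃ encrypt_budget), but O(¬timestamp_waiver) is not derivable from the premises, so it does not yield O(encrypt_budget).
No other premise forces O(encrypt_budget). An ideal world satisfying every premise can still have ¬encrypt_budget true, so F(¬encrypt_budget) is not derivable.

No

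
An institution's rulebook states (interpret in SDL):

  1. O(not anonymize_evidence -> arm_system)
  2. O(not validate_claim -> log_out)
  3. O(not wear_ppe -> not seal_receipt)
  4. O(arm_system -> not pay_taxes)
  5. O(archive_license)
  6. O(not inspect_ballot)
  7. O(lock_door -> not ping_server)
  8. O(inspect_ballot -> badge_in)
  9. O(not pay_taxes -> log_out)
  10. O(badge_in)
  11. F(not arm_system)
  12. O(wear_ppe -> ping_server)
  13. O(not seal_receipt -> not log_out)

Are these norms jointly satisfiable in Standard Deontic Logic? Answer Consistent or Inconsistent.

Premise 8 is O(inspect_ballot -> badge_in); even if O(badge_in) held, inferring O(inspect_ballot) would be affirming the consequent — invalid.
So O(inspect_ballot) is not derivable, and the apparent clash with O(not inspect_ballot) does not arise.
A world satisfying every obligation exists (e.g. anonymize_evidence=false, archive_license=true, arm_system=true, badge_in=true, inspect_ballot=false, lock_door=false, log_out=true, pay_taxes=false, ping_server=true, seal_receipt=true, validate_claim=false, wear_ppe=true); no atom is both obligatory and forbidden, so the set is consistent.

Consistent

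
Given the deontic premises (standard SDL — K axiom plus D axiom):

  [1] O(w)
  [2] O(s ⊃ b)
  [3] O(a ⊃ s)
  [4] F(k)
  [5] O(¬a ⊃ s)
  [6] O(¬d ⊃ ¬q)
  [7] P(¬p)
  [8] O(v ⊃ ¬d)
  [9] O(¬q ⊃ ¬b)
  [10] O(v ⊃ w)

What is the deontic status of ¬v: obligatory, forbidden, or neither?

Premises 5 and 3 are O(¬a ⊃ s) and O(a ⊃ s); every ideal world satisfies ¬a or a, so in either case s holds — hence O(s).
Applying K to premise 2 (O(s ⊃ b)) and O(s) yields O(b).
Premise 9, O(¬q ⊃ ¬b), contraposes to O(b ⊃ q); with O(b) we get O(q).
The contrapositive of premise 6 (O(¬d ⊃ ¬q)) is O(q ⊃ d), and O(q) is already established, so O(d).
The contrapositive of premise 8 (O(v ⊃ ¬d)) is O(d ⊃ ¬v), and O(d) is already established, so O(¬v).
Premises 1, 4, 7, 10 do not contribute to this derivation.
Hence ¬v is obligatory.

Obligatory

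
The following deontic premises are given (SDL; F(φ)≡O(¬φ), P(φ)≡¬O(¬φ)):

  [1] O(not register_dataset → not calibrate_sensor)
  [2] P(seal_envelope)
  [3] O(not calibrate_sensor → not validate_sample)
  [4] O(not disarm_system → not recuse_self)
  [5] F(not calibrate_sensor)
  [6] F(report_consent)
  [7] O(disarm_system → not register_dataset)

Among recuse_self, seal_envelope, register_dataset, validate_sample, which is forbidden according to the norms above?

recuse_self

F(not calibrate_sensor) at premise 5 means O(calibrate_sensor).
The contrapositive of premise 1 (O(not register_dataset → not calibrate_sensor)) is O(calibrate_sensor → register_dataset), and O(calibrate_sensor) is already established, so O(register_dataset).
Premise 7, O(disarm_system → not register_dataset), contraposes to O(register_dataset → not disarm_system); with O(register_dataset) we get O(not disarm_system).
Applying K to premise 4 (O(not disarm_system → not recuse_self)) and O(not disarm_system) yields O(not recuse_self).
So O(not recuse_self) holds, i.e. recuse_self is forbidden. None of the other listed options is forbidden under the premises.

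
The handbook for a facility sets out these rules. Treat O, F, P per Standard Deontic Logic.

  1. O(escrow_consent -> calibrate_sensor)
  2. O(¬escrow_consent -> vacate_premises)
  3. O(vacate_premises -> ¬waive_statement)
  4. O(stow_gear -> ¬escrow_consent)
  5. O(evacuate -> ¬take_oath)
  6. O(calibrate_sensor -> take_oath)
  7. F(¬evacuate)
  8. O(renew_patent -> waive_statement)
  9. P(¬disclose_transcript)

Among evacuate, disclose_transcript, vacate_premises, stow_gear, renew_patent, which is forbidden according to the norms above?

F(¬evacuate) at premise 7 means O(evacuate).
Premise 5 is O(evacuate -> ¬take_oath); since O(evacuate), deontic closure gives O(¬take_oath).
Premise 6, O(calibrate_sensor -> take_oath), contraposes to O(¬take_oath -> ¬calibrate_sensor); with O(¬take_oath) we get O(¬calibrate_sensor).
Premise 1, O(escrow_consent -> calibrate_sensor), contraposes to O(¬calibrate_sensor -> ¬escrow_consent); with O(¬calibrate_sensor) we get O(¬escrow_consent).
Applying K to premise 2 (O(¬escrow_consent -> vacate_premises)) and O(¬escrow_consent) yields O(vacate_premises).
Premise 3 is O(vacate_premises -> ¬waive_statement); since O(vacate_premises), deontic closure gives O(¬waive_statement).
Premise 8, O(renew_patent -> waive_statement), contraposes to O(¬waive_statement -> ¬renew_patent); with O(¬waive_statement) we get O(¬renew_patent).
So O(¬renew_patent) holds, i.e. renew_patent is forbidden. None of the other listed options is forbidden under the premises.

renew_patent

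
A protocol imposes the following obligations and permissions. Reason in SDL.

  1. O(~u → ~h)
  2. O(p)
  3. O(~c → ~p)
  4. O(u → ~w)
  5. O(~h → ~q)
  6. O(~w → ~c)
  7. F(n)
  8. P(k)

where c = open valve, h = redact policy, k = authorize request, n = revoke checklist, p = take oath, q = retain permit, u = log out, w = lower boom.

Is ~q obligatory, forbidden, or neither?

Premise 2 gives O(p).
The contrapositive of premise 3 (O(~c → ~p)) is O(p → c), and O(p) is already established, so O(c).
The contrapositive of premise 6 (O(~w → ~c)) is O(c → w), and O(c) is already established, so O(w).
The contrapositive of premise 4 (O(u → ~w)) is O(w → ~u), and O(w) is already established, so O(~u).
Premise 1 is O(~u → ~h); since O(~u), deontic closure gives O(~h).
From O(~h) and premise 5, O(~h → ~q), we obtain O(~q).
Premises 7, 8 do not contribute to this derivation.
Hence ~q is obligatory.

Obligatory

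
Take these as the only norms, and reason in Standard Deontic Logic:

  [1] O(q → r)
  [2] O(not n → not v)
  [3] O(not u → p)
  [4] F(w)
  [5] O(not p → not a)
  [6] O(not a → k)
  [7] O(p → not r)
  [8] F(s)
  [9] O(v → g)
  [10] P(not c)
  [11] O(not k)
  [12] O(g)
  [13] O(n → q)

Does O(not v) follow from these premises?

Yes

Premise 11 gives O(not k).
Premise 6 is O(not a → k); contrapositively O(not k → a). Since O(not k) holds, K gives O(a).
Premise 5 is O(not p → not a); contrapositively O(a → p). Since O(a) holds, K gives O(p).
Premise 7 is O(p → not r); since O(p), deontic closure gives O(not r).
The contrapositive of premise 1 (O(q → r)) is O(not r → not q), and O(not r) is already established, so O(not q).
Premise 13 is O(n → q); contrapositively O(not q → not n). Since O(not q) holds, K gives O(not n).
Applying K to premise 2 (O(not n → not v)) and O(not n) yields O(not v).
Premises 3, 4, 8, 9, 10, 12 do not contribute to this derivation.
So O(not v) follows.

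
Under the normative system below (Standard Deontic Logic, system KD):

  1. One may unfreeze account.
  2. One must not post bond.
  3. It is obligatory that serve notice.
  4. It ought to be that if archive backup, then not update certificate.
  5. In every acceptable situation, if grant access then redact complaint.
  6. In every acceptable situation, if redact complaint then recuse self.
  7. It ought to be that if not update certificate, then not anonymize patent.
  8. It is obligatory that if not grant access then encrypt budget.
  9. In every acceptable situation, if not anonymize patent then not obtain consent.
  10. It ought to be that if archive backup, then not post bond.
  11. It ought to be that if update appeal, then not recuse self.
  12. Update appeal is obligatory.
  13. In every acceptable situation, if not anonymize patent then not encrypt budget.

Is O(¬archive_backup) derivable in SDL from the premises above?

Yes

Premise 12 states O(update_appeal) outright.
Premise 11 is O(update_appeal → ¬recuse_self); since O(update_appeal), deontic closure gives O(¬recuse_self).
Premise 6, O(redact_complaint → recuse_self), contraposes to O(¬recuse_self → ¬redact_complaint); with O(¬recuse_self) we get O(¬redact_complaint).
The contrapositive of premise 5 (O(grant_access → redact_complaint)) is O(¬redact_complaint → ¬grant_access), and O(¬redact_complaint) is already established, so O(¬grant_access).
Premise 8 is O(¬grant_access → encrypt_budget); since O(¬grant_access), deontic closure gives O(encrypt_budget).
Premise 13, O(¬anonymize_patent → ¬encrypt_budget), contraposes to O(encrypt_budget → anonymize_patent); with O(encrypt_budget) we get O(anonymize_patent).
Premise 7, O(¬update_certificate → ¬anonymize_patent), contraposes to O(anonymize_patent → update_certificate); with O(anonymize_patent) we get O(update_certificate).
Premise 4 is O(archive_backup → ¬update_certificate); contrapositively O(update_certificate → ¬archive_backup). Since O(update_certificate) holds, K gives O(¬archive_backup).
Premises 1, 2, 3, 9, 10 do not contribute to this derivation.
So O(¬archive_backup) follows.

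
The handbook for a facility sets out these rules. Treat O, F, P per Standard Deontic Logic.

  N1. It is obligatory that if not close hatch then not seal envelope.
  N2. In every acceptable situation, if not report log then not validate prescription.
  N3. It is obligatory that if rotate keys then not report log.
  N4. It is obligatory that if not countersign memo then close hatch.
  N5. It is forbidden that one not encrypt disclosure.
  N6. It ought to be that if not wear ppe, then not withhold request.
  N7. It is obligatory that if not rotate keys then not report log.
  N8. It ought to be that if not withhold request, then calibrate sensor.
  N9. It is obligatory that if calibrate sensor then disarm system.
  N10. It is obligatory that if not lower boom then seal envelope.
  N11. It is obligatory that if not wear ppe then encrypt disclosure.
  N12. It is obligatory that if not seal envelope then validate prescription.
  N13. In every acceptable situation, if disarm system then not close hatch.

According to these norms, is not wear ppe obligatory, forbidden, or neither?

Forbidden

Premises 7 and 3 are O(¬rotate_keys → ¬report_log) and O(rotate_keys → ¬report_log); every ideal world satisfies ¬rotate_keys or rotate_keys, so in either case ¬report_log holds — hence O(¬report_log).
Premise 2 is O(¬report_log → ¬validate_prescription); since O(¬report_log), deontic closure gives O(¬validate_prescription).
Premise 12, O(¬seal_envelope → validate_prescription), contraposes to O(¬validate_prescription → seal_envelope); with O(¬validate_prescription) we get O(seal_envelope).
The contrapositive of premise 1 (O(¬close_hatch → ¬seal_envelope)) is O(seal_envelope → close_hatch), and O(seal_envelope) is already established, so O(close_hatch).
Premise 13, O(disarm_system → ¬close_hatch), contraposes to O(close_hatch → ¬disarm_system); with O(close_hatch) we get O(¬disarm_system).
Premise 9, O(calibrate_sensor → disarm_system), contraposes to O(¬disarm_system → ¬calibrate_sensor); with O(¬disarm_system) we get O(¬calibrate_sensor).
The contrapositive of premise 8 (O(¬withhold_request → calibrate_sensor)) is O(¬calibrate_sensor → withhold_request), and O(¬calibrate_sensor) is already established, so O(withhold_request).
Premise 6 is O(¬wear_ppe → ¬withhold_request); contrapositively O(withhold_request → wear_ppe). Since O(withhold_request) holds, K gives O(wear_ppe).
Premises 4, 5, 10, 11 do not contribute to this derivation.
Thus O(wear_ppe), which is F(¬wear_ppe): ¬wear_ppe is forbidden.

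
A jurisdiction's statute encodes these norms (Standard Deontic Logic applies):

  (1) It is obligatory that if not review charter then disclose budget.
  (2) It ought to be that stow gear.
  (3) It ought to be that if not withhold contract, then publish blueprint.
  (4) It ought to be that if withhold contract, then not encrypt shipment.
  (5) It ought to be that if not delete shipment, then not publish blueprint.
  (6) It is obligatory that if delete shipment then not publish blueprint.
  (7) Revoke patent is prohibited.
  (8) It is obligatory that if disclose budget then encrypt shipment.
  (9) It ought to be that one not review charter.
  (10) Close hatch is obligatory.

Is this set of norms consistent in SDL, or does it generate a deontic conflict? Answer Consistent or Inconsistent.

Premises 5 and 6 cover both cases: O(¬delete_shipment → ¬publish_blueprint) and O(delete_shipment → ¬publish_blueprint). Since ¬delete_shipment ∨ delete_shipment is a tautology, O(¬publish_blueprint) follows.
Premise 3 is O(¬withhold_contract → publish_blueprint); contrapositively O(¬publish_blueprint → withhold_contract). Since O(¬publish_blueprint) holds, K gives O(withhold_contract).
From O(withhold_contract) and premise 4, O(withhold_contract → ¬encrypt_shipment), we obtain O(¬encrypt_shipment).
The contrapositive of premise 8 (O(disclose_budget → encrypt_shipment)) is O(¬encrypt_shipment → ¬disclose_budget), and O(¬encrypt_shipment) is already established, so O(¬disclose_budget).
Premise 1, O(¬review_charter → disclose_budget), contraposes to O(¬disclose_budget → review_charter); with O(¬disclose_budget) we get O(review_charter).
Yet premise 9 states O(¬review_charter).
We now have both O(review_charter) and O(¬review_charter) — review_charter is simultaneously obligatory and forbidden, violating the D-axiom.

Inconsistent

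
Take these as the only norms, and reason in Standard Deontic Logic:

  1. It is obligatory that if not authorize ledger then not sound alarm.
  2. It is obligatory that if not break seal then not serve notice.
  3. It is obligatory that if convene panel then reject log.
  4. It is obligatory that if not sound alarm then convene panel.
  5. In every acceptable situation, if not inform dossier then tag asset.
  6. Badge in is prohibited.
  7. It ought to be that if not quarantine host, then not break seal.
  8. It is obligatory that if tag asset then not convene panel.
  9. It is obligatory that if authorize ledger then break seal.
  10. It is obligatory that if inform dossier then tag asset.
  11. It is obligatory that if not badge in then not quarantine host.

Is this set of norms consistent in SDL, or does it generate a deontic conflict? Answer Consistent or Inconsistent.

Premises 5 and 10 cover both cases: O(¬inform_dossier → tag_asset) and O(inform_dossier → tag_asset). Since ¬inform_dossier ∨ inform_dossier is a tautology, O(tag_asset) follows.
Applying K to premise 8 (O(tag_asset → ¬convene_panel)) and O(tag_asset) yields O(¬convene_panel).
Premise 4, O(¬sound_alarm → convene_panel), contraposes to O(¬convene_panel → sound_alarm); with O(¬convene_panel) we get O(sound_alarm).
Premise 1, O(¬authorize_ledger → ¬sound_alarm), contraposes to O(sound_alarm → authorize_ledger); with O(sound_alarm) we get O(authorize_ledger).
Applying K to premise 9 (O(authorize_ledger → break_seal)) and O(authorize_ledger) yields O(break_seal).
Premise 7, O(¬quarantine_host → ¬break_seal), contraposes to O(break_seal → quarantine_host); with O(break_seal) we get O(quarantine_host).
The contrapositive of premise 11 (O(¬badge_in → ¬quarantine_host)) is O(quarantine_host → badge_in), and O(quarantine_host) is already established, so O(badge_in).
But premise 6, F(badge_in), means O(¬badge_in).
We now have both O(badge_in) and O(¬badge_in) — badge_in is simultaneously obligatory and forbidden, violating the D-axiom.

Inconsistent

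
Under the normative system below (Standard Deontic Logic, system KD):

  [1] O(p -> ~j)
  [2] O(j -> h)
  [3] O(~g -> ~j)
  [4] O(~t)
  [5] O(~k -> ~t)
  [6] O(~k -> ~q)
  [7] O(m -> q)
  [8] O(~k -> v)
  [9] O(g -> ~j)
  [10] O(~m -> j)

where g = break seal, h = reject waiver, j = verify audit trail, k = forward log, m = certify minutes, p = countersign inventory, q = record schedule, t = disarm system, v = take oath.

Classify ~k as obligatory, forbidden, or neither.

Forbidden

Premises 9 and 3 cover both cases: O(g -> ~j) and O(~g -> ~j). Since g ∨ ~g is a tautology, O(~j) follows.
Premise 10 is O(~m -> j); contrapositively O(~j -> m). Since O(~j) holds, K gives O(m).
With premise 7, O(m -> q), the K-axiom yields O(q).
Premise 6 is O(~k -> ~q); contrapositively O(q -> k). Since O(q) holds, K gives O(k).
Premises 1, 2, 4, 5, 8 do not contribute to this derivation.
Thus O(k), which is F(~k): ~k is forbidden.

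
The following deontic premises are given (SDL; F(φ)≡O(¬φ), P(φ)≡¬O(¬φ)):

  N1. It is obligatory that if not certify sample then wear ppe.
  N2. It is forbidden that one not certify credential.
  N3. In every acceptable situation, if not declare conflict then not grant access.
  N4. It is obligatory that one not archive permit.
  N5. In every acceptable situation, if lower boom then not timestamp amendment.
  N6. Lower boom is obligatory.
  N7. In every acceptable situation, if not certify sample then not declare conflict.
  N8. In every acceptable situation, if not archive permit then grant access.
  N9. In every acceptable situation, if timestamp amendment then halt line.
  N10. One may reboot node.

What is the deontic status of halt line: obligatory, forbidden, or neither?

Premise 9 is O(timestamp_amendment → halt_line), but O(timestamp_amendment) is not derivable from the premises, so it does not yield O(halt_line).
No premise or chain of K-axiom applications forces O(halt_line), and none forces O(¬halt_line). So halt_line is neither obligatory nor forbidden under these norms.

Neither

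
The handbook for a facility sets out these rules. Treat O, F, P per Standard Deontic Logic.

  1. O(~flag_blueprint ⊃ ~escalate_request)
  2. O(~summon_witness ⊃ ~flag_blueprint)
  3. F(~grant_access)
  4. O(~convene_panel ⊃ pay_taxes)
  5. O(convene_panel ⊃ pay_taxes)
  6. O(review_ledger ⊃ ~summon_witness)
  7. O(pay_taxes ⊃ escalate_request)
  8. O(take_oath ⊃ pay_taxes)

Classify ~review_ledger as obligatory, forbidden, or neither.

Premises 4 and 5 cover both cases: O(~convene_panel ⊃ pay_taxes) and O(convene_panel ⊃ pay_taxes). Since ~convene_panel ∨ convene_panel is a tautology, O(pay_taxes) follows.
Applying K to premise 7 (O(pay_taxes ⊃ escalate_request)) and O(pay_taxes) yields O(escalate_request).
Premise 1, O(~flag_blueprint ⊃ ~escalate_request), contraposes to O(escalate_request ⊃ flag_blueprint); with O(escalate_request) we get O(flag_blueprint).
Premise 2 is O(~summon_witness ⊃ ~flag_blueprint); contrapositively O(flag_blueprint ⊃ summon_witness). Since O(flag_blueprint) holds, K gives O(summon_witness).
Premise 6, O(review_ledger ⊃ ~summon_witness), contraposes to O(summon_witness ⊃ ~review_ledger); with O(summon_witness) we get O(~review_ledger).
Premises 3, 8 do not contribute to this derivation.
Hence ~review_ledger is obligatory.

Obligatory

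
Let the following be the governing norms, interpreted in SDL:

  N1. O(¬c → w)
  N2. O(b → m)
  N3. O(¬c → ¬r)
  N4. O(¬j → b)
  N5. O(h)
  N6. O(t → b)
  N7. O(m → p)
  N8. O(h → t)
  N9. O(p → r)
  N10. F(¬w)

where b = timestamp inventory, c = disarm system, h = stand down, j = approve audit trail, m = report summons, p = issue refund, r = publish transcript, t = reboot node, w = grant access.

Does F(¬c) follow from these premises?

Premise 5 states O(h) outright.
Applying K to premise 8 (O(h → t)) and O(h) yields O(t).
Premise 6 is O(t → b); since O(t), deontic closure gives O(b).
Premise 2 is O(b → m); since O(b), deontic closure gives O(m).
Applying K to premise 7 (O(m → p)) and O(m) yields O(p).
Applying K to premise 9 (O(p → r)) and O(p) yields O(r).
Premise 3, O(¬c → ¬r), contraposes to O(r → c); with O(r) we get O(c).
Premises 1, 4, 10 do not contribute to this derivation.
So O(c) holds, i.e. F(¬c). The claim follows.

Yes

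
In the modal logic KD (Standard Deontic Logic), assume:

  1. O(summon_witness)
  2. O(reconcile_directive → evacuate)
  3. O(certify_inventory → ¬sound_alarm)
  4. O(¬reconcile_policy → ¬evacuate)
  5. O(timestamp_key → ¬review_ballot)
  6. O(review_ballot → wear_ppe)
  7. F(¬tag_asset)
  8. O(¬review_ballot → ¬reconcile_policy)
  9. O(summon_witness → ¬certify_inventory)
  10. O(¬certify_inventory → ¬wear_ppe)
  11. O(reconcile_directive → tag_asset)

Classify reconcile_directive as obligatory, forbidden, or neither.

Premise 1 gives O(summon_witness).
With premise 9, O(summon_witness → ¬certify_inventory), the K-axiom yields O(¬certify_inventory).
Premise 10 is O(¬certify_inventory → ¬wear_ppe); since O(¬certify_inventory), deontic closure gives O(¬wear_ppe).
Premise 6, O(review_ballot → wear_ppe), contraposes to O(¬wear_ppe → ¬review_ballot); with O(¬wear_ppe) we get O(¬review_ballot).
Premise 8 is O(¬review_ballot → ¬reconcile_policy); since O(¬review_ballot), deontic closure gives O(¬reconcile_policy).
Applying K to premise 4 (O(¬reconcile_policy → ¬evacuate)) and O(¬reconcile_policy) yields O(¬evacuate).
Premise 2 is O(reconcile_directive → evacuate); contrapositively O(¬evacuate → ¬reconcile_directive). Since O(¬evacuate) holds, K gives O(¬reconcile_directive).
Premises 3, 5, 7, 11 do not contribute to this derivation.
Thus O(¬reconcile_directive), which is F(reconcile_directive): reconcile_directive is forbidden.

Forbidden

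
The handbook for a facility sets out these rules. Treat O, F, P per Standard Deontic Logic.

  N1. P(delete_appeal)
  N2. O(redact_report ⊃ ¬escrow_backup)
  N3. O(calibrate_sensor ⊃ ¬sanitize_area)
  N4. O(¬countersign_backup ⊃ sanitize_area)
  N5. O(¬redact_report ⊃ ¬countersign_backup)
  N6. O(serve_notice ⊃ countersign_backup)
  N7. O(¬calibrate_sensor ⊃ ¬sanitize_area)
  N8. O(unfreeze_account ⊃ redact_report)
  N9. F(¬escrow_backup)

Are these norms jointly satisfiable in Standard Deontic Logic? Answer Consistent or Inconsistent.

Inconsistent

Premises 3 and 7 are O(calibrate_sensor ⊃ ¬sanitize_area) and O(¬calibrate_sensor ⊃ ¬sanitize_area); every ideal world satisfies calibrate_sensor or ¬calibrate_sensor, so in either case ¬sanitize_area holds — hence O(¬sanitize_area).
Premise 4 is O(¬countersign_backup ⊃ sanitize_area); contrapositively O(¬sanitize_area ⊃ countersign_backup). Since O(¬sanitize_area) holds, K gives O(countersign_backup).
The contrapositive of premise 5 (O(¬redact_report ⊃ ¬countersign_backup)) is O(countersign_backup ⊃ redact_report), and O(countersign_backup) is already established, so O(redact_report).
With premise 2, O(redact_report ⊃ ¬escrow_backup), the K-axiom yields O(¬escrow_backup).
However, F(¬escrow_backup) at premise 9 amounts to O(escrow_backup).
We now have both O(¬escrow_backup) and O(escrow_backup) — escrow_backup is simultaneously obligatory and forbidden, violating the D-axiom.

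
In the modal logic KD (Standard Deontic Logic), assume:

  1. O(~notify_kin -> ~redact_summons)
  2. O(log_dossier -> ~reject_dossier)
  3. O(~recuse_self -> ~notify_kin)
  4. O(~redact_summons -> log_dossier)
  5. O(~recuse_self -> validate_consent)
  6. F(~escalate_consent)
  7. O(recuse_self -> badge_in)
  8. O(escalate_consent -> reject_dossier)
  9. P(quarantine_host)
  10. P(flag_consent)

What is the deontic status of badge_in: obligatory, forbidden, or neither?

Obligatory

F(~escalate_consent) at premise 6 means O(escalate_consent).
Premise 8 is O(escalate_consent -> reject_dossier); since O(escalate_consent), deontic closure gives O(reject_dossier).
Premise 2 is O(log_dossier -> ~reject_dossier); contrapositively O(reject_dossier -> ~log_dossier). Since O(reject_dossier) holds, K gives O(~log_dossier).
Premise 4, O(~redact_summons -> log_dossier), contraposes to O(~log_dossier -> redact_summons); with O(~log_dossier) we get O(redact_summons).
Premise 1 is O(~notify_kin -> ~redact_summons); contrapositively O(redact_summons -> notify_kin). Since O(redact_summons) holds, K gives O(notify_kin).
Premise 3, O(~recuse_self -> ~notify_kin), contraposes to O(notify_kin -> recuse_self); with O(notify_kin) we get O(recuse_self).
Applying K to premise 7 (O(recuse_self -> badge_in)) and O(recuse_self) yields O(badge_in).
Premises 5, 9, 10 do not contribute to this derivation.
Hence badge_in is obligatory.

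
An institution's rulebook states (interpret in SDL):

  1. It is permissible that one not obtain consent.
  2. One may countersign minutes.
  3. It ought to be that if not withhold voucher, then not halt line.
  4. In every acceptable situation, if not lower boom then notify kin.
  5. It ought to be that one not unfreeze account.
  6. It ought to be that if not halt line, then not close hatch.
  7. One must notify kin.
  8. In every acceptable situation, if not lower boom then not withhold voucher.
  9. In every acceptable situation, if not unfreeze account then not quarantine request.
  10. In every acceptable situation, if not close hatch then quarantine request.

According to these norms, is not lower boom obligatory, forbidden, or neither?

Premise 5 states O(¬unfreeze_account) outright.
Applying K to premise 9 (O(¬unfreeze_account → ¬quarantine_request)) and O(¬unfreeze_account) yields O(¬quarantine_request).
Premise 10 is O(¬close_hatch → quarantine_request); contrapositively O(¬quarantine_request → close_hatch). Since O(¬quarantine_request) holds, K gives O(close_hatch).
Premise 6 is O(¬halt_line → ¬close_hatch); contrapositively O(close_hatch → halt_line). Since O(close_hatch) holds, K gives O(halt_line).
Premise 3 is O(¬withhold_voucher → ¬halt_line); contrapositively O(halt_line → withhold_voucher). Since O(halt_line) holds, K gives O(withhold_voucher).
Premise 8, O(¬lower_boom → ¬withhold_voucher), contraposes to O(withhold_voucher → lower_boom); with O(withhold_voucher) we get O(lower_boom).
Premises 1, 2, 4, 7 do not contribute to this derivation.
Thus O(lower_boom), which is F(¬lower_boom): ¬lower_boom is forbidden.

Forbidden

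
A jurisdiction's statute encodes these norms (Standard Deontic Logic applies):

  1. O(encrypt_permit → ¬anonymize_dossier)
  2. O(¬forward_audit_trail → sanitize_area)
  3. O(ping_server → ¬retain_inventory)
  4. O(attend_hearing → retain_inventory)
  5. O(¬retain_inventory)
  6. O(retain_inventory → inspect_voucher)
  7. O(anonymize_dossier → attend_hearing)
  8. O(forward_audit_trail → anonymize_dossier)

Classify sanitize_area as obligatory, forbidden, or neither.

Obligatory

Premise 5 states O(¬retain_inventory) outright.
The contrapositive of premise 4 (O(attend_hearing → retain_inventory)) is O(¬retain_inventory → ¬attend_hearing), and O(¬retain_inventory) is already established, so O(¬attend_hearing).
The contrapositive of premise 7 (O(anonymize_dossier → attend_hearing)) is O(¬attend_hearing → ¬anonymize_dossier), and O(¬attend_hearing) is already established, so O(¬anonymize_dossier).
Premise 8, O(forward_audit_trail → anonymize_dossier), contraposes to O(¬anonymize_dossier → ¬forward_audit_trail); with O(¬anonymize_dossier) we get O(¬forward_audit_trail).
Applying K to premise 2 (O(¬forward_audit_trail → sanitize_area)) and O(¬forward_audit_trail) yields O(sanitize_area).
Premises 1, 3, 6 do not contribute to this derivation.
Hence sanitize_area is obligatory.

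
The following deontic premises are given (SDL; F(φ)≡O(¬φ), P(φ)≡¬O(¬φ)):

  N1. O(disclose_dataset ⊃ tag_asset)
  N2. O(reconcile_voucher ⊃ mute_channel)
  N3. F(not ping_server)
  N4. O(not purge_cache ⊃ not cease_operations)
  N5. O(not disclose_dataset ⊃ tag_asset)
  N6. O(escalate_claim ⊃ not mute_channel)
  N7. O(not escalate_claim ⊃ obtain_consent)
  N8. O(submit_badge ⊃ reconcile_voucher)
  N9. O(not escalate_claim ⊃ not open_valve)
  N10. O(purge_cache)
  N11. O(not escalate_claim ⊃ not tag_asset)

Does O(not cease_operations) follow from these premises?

No

Premise 4 is O(not purge_cache ⊃ not cease_operations), but O(not purge_cache) is not derivable from the premises, so it does not yield O(not cease_operations).
No other premise forces O(not cease_operations). An ideal world satisfying every premise can still have not cease_operations false, so O(not cease_operations) is not derivable.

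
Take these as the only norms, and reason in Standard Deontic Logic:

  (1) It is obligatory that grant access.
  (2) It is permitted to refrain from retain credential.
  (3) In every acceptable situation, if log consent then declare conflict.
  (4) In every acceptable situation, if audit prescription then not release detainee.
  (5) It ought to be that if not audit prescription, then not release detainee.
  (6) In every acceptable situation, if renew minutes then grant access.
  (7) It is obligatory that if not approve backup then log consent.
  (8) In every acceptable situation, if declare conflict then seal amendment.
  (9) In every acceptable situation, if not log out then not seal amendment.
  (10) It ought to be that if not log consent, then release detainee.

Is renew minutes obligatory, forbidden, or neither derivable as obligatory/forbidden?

Premise 6 is O(renew_minutes → grant_access); even if O(grant_access) held, inferring O(renew_minutes) would be affirming the consequent — invalid.
No premise or chain of K-axiom applications forces O(renew_minutes), and none forces O(¬renew_minutes). So renew_minutes is neither obligatory nor forbidden under these norms.

Neither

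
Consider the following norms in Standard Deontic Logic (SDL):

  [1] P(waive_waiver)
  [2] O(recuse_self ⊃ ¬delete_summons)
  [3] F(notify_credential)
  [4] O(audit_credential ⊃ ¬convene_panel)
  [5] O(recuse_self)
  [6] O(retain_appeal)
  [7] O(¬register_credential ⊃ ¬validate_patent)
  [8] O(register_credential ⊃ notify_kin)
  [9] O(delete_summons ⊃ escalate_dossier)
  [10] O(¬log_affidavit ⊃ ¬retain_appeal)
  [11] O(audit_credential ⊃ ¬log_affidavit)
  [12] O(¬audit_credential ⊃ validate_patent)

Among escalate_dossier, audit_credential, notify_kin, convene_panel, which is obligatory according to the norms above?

notify_kin

Premise 6 states O(retain_appeal) outright.
The contrapositive of premise 10 (O(¬log_affidavit ⊃ ¬retain_appeal)) is O(retain_appeal ⊃ log_affidavit), and O(retain_appeal) is already established, so O(log_affidavit).
The contrapositive of premise 11 (O(audit_credential ⊃ ¬log_affidavit)) is O(log_affidavit ⊃ ¬audit_credential), and O(log_affidavit) is already established, so O(¬audit_credential).
Premise 12 is O(¬audit_credential ⊃ validate_patent); since O(¬audit_credential), deontic closure gives O(validate_patent).
The contrapositive of premise 7 (O(¬register_credential ⊃ ¬validate_patent)) is O(validate_patent ⊃ register_credential), and O(validate_patent) is already established, so O(register_credential).
With premise 8, O(register_credential ⊃ notify_kin), the K-axiom yields O(notify_kin).
So O(notify_kin) holds — notify_kin is obligatory. None of the other listed options is made obligatory by any chain of premises.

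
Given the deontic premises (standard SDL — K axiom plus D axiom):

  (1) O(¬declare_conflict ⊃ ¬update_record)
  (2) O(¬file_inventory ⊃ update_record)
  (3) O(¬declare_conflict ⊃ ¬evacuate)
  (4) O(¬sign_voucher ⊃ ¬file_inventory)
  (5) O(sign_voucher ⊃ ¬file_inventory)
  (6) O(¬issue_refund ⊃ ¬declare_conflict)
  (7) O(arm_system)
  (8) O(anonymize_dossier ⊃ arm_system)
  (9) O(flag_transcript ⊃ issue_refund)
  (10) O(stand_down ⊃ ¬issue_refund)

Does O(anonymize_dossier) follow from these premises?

No

Premise 8 is O(anonymize_dossier ⊃ arm_system); even if O(arm_system) held, inferring O(anonymize_dossier) would be affirming the consequent — invalid.
No other premise forces O(anonymize_dossier). An ideal world satisfying every premise can still have anonymize_dossier false, so O(anonymize_dossier) is not derivable.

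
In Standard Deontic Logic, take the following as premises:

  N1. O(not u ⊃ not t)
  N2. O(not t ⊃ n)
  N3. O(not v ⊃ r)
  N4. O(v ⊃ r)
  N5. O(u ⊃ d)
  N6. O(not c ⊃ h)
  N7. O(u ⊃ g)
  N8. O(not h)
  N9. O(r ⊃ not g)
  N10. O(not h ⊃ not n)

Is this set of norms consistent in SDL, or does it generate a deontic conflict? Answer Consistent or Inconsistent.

Premises 3 and 4 cover both cases: O(not v ⊃ r) and O(v ⊃ r). Since not v ∨ v is a tautology, O(r) follows.
Premise 9 is O(r ⊃ not g); since O(r), deontic closure gives O(not g).
Premise 7, O(u ⊃ g), contraposes to O(not g ⊃ not u); with O(not g) we get O(not u).
Premise 1 is O(not u ⊃ not t); since O(not u), deontic closure gives O(not t).
Premise 2 is O(not t ⊃ n); since O(not t), deontic closure gives O(n).
The contrapositive of premise 10 (O(not h ⊃ not n)) is O(n ⊃ h), and O(n) is already established, so O(h).
However, premise 8 gives O(not h).
We now have both O(h) and O(not h) — h is simultaneously obligatory and forbidden, violating the D-axiom.

Inconsistent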